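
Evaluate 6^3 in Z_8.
6^{3} = 216 ≡ 0 mod 8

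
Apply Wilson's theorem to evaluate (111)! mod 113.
(112)! = (111)! × (112) ≡ -1 (mod 113). So (111)! ≡ -1 × (112)^(-1) ≡ (-1)×(-1) = 1 (mod 113)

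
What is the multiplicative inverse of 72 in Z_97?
Since 97 is prime, by Fermat 72^(-1) ≡ 72^{95} ≡ 31 (mod 97). Verify: 72 × 31 = 2232 ≡ 1 (mod 97)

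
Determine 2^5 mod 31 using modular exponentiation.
By repeated squaring mod 31: 2^{1}≡2, 2^{2}≡4, 2^{4}≡16. Then 2^{5} = 2^{4+1} ≡ 16 × 2 ≡ 1 mod 31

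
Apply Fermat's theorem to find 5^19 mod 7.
By Fermat: 5^{6} ≡ 1 mod 7. 19 = 3×6 + 1. So 5^{19} ≡ 5^{1} ≡ 5 mod 7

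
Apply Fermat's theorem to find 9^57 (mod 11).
By Fermat: 9^{10} ≡ 1 (mod 11). 57 = 5×10 + 7. So 9^{57} ≡ 9^{7} ≡ 4 (mod 11)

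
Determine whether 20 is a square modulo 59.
By Euler's criterion: 20^{29} ≡ 1 mod 59. Since this equals 1, 20 is a QR.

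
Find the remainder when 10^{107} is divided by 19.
By Fermat: 10^{18} ≡ 1 mod 19. 107 = 5×18 + 17. So 10^{107} ≡ 10^{17} ≡ 2 mod 19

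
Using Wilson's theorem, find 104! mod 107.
(106)! = (104)! × (105) × (106) ≡ -1 (mod 107). So (104)! ≡ -1 × [(106)(105)]^(-1) ≡ 53 (mod 107)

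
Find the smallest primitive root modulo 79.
g = 3. Powers: [3, 9, 27, 2, 6, 18, 54, 4, ...] generates all 78 non-zero residues.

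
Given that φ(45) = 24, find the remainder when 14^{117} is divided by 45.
By Euler: 14^{24} ≡ 1 mod 45 since gcd(14, 45) = 1. 117 = 4×24 + 21. So 14^{117} ≡ 14^{21} ≡ 44 mod 45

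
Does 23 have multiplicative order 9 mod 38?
Powers of 23 mod 38: 23^1≡23, 23^2≡35, 23^3≡7, 23^4≡9, 23^5≡17, 23^6≡11, 23^7≡25, 23^8≡5, 23^9≡1. First k with 23^k≡1 is k=9. Yes, ord_38(23) = 9.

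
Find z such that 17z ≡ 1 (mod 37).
Since 37 is prime, by Fermat 17^(-1) ≡ 17^{35} ≡ 24 (mod 37). Verify: 17 × 24 = 408 ≡ 1 (mod 37)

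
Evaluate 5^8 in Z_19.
By repeated squaring (mod 19): 5^{1}≡5, 5^{2}≡6, 5^{4}≡17, 5^{8}≡4. So 5^{8} ≡ 4 (mod 19)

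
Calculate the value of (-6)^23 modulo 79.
By repeated squaring mod 79: (-6)^{1}≡73, (-6)^{2}≡36, (-6)^{4}≡32, (-6)^{8}≡76, (-6)^{16}≡9. Then (-6)^{23} = (-6)^{16+4+2+1} ≡ 9 × 32 × 36 × 73 ≡ 44 mod 79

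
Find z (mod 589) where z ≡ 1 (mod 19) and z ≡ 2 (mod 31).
M = 19 × 31 = 589. M₁ = 31, y₁ ≡ 8 (mod 19). M₂ = 19, y₂ ≡ 18 (mod 31). z = 1×31×8 + 2×19×18 ≡ 343 (mod 589)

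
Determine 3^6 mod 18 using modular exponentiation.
By repeated squaring mod 18: 3^{1}≡3, 3^{2}≡9, 3^{4}≡9. Then 3^{6} = 3^{4+2} ≡ 9 × 9 ≡ 9 mod 18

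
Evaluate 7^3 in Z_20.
7^{3} = 343 ≡ 3 mod 20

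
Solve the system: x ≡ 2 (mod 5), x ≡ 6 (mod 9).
M = 5 × 9 = 45. M₁ = 9, y₁ ≡ 4 (mod 5). M₂ = 5, y₂ ≡ 2 (mod 9). x = 2×9×4 + 6×5×2 ≡ 42 (mod 45)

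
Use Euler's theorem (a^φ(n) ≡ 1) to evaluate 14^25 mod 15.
By Euler: 14^{8} ≡ 1 mod 15 since gcd(14, 15) = 1. 25 = 3×8 + 1. So 14^{25} ≡ 14^{1} ≡ 14 mod 15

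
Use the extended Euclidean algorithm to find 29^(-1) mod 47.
Extended GCD: 29(13) + 47(-8) = 1. So 29^(-1) ≡ 13 (mod 47). Verify: 29 × 13 = 377 ≡ 1 (mod 47)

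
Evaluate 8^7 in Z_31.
By repeated squaring mod 31: 8^{1}≡8, 8^{2}≡2, 8^{4}≡4. Then 8^{7} = 8^{4+2+1} ≡ 4 × 2 × 8 ≡ 2 mod 31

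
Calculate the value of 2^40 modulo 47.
By repeated squaring mod 47: 2^{1}≡2, 2^{2}≡4, 2^{4}≡16, 2^{8}≡21, 2^{16}≡18, 2^{32}≡42. Then 2^{40} = 2^{32+8} ≡ 42 × 21 ≡ 36 mod 47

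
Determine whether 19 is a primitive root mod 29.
ord_29(19) divides 28. For each prime q|28: 19^{14}≡28, 19^{4}≡24, none ≡ 1. So 19 has order 28 and is a primitive root mod 29.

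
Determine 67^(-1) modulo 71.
Since 71 is prime, by Fermat 67^(-1) ≡ 67^{69} ≡ 53 (mod 71). Verify: 67 × 53 = 3551 ≡ 1 (mod 71)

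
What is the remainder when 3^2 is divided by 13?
3^{2} = 9 ≡ 9 (mod 13)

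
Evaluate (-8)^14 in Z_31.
By repeated squaring mod 31: (-8)^{1}≡23, (-8)^{2}≡2, (-8)^{4}≡4, (-8)^{8}≡16. Then (-8)^{14} = (-8)^{8+4+2} ≡ 16 × 4 × 2 ≡ 4 mod 31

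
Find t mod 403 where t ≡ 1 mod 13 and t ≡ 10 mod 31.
M = 13 × 31 = 403. M₁ = 31, y₁ ≡ 8 mod 13. M₂ = 13, y₂ ≡ 12 mod 31. t = 1×31×8 + 10×13×12 ≡ 196 mod 403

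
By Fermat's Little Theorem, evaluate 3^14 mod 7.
By Fermat: 3^{6} ≡ 1 mod 7. 14 = 2×6 + 2. So 3^{14} ≡ 3^{2} ≡ 2 mod 7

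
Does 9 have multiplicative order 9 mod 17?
Powers of 9 mod 17: 9^1≡9, 9^2≡13, 9^3≡15, 9^4≡16, 9^5≡8, 9^6≡4, 9^7≡2, 9^8≡1. Already 9^8≡1, so the order is 8 < 9. No, the actual order is 8.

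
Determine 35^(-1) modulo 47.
Since 47 is prime, by Fermat 35^(-1) ≡ 35^{45} ≡ 43 (mod 47). Verify: 35 × 43 = 1505 ≡ 1 (mod 47)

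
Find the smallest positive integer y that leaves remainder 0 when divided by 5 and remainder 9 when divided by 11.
M = 5 × 11 = 55. M₁ = 11, y₁ ≡ 1 mod 5. M₂ = 5, y₂ ≡ 9 mod 11. y = 0×11×1 + 9×5×9 ≡ 20 mod 55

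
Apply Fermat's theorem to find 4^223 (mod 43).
By Fermat: 4^{42} ≡ 1 (mod 43). 223 ≡ 13 (mod 42). So 4^{223} ≡ 4^{13} ≡ 11 (mod 43)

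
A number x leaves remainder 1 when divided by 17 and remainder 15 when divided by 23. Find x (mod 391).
M = 17 × 23 = 391. M₁ = 23, y₁ ≡ 3 (mod 17). M₂ = 17, y₂ ≡ 19 (mod 23). x = 1×23×3 + 15×17×19 ≡ 222 (mod 391)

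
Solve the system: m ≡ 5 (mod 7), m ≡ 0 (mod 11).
M = 7 × 11 = 77. M₁ = 11, y₁ ≡ 2 (mod 7). M₂ = 7, y₂ ≡ 8 (mod 11). m = 5×11×2 + 0×7×8 ≡ 33 (mod 77)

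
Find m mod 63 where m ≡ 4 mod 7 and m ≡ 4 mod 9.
M = 7 × 9 = 63. M₁ = 9, y₁ ≡ 4 mod 7. M₂ = 7, y₂ ≡ 4 mod 9. m = 4×9×4 + 4×7×4 ≡ 4 mod 63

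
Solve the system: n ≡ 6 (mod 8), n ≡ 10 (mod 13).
M = 8 × 13 = 104. M₁ = 13, y₁ ≡ 5 (mod 8). M₂ = 8, y₂ ≡ 5 (mod 13). n = 6×13×5 + 10×8×5 ≡ 62 (mod 104)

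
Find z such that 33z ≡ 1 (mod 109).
Since 109 is prime, by Fermat 33^(-1) ≡ 33^{107} ≡ 76 (mod 109). Verify: 33 × 76 = 2508 ≡ 1 (mod 109)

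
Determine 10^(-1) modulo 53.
Since 53 is prime, by Fermat 10^(-1) ≡ 10^{51} ≡ 16 (mod 53). Verify: 10 × 16 = 160 ≡ 1 (mod 53)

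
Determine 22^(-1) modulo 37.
Since 37 is prime, by Fermat 22^(-1) ≡ 22^{35} ≡ 32 mod 37. Verify: 22 × 32 = 704 ≡ 1 mod 37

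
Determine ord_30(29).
Powers of 29 mod 30: 29^1≡29, 29^2≡1. So the order of 29 is 2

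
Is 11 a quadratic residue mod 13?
By Euler's criterion: 11^{6} ≡ 12 (mod 13). Since this equals -1 (≡ 12), 11 is not a QR.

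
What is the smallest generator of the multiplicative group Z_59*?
g = 2. For each prime q|58: 2^{29}≡58, 2^{2}≡4, none ≡ 1, so ord_59(2) = 58 and 2 is a primitive root.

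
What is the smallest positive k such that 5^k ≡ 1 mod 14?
Powers of 5 mod 14: 5^1≡5, 5^2≡11, 5^3≡13, 5^4≡9, 5^5≡3, 5^6≡1. So the order of 5 is 6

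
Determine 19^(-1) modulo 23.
Since 23 is prime, by Fermat 19^(-1) ≡ 19^{21} ≡ 17 mod 23. Verify: 19 × 17 = 323 ≡ 1 mod 23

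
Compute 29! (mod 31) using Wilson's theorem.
(30)! = (29)! × (30) ≡ -1 (mod 31). So (29)! ≡ -1 × (30)^(-1) ≡ (-1)×(-1) = 1 (mod 31)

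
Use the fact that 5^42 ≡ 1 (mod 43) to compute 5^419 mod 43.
By Fermat: 5^{42} ≡ 1 (mod 43). 419 ≡ 41 (mod 42). So 5^{419} ≡ 5^{41} ≡ 26 (mod 43)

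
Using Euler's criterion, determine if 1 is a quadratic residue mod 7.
By Euler's criterion: 1^{3} ≡ 1 mod 7. Since this equals 1, 1 is a QR.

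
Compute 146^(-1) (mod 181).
Since 181 is prime, by Fermat 146^(-1) ≡ 146^{179} ≡ 31 (mod 181). Verify: 146 × 31 = 4526 ≡ 1 (mod 181)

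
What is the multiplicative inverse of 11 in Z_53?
Since 53 is prime, by Fermat 11^(-1) ≡ 11^{51} ≡ 29 mod 53. Verify: 11 × 29 = 319 ≡ 1 mod 53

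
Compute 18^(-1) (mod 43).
Since 43 is prime, by Fermat 18^(-1) ≡ 18^{41} ≡ 12 (mod 43). Verify: 18 × 12 = 216 ≡ 1 (mod 43)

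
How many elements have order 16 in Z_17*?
Number of primitive roots mod 17 = φ(p-1) = φ(16) = 8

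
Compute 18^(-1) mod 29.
Since 29 is prime, by Fermat 18^(-1) ≡ 18^{27} ≡ 21 mod 29. Verify: 18 × 21 = 378 ≡ 1 mod 29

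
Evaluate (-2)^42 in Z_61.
By repeated squaring (mod 61): (-2)^{1}≡59, (-2)^{2}≡4, (-2)^{4}≡16, (-2)^{8}≡12, (-2)^{16}≡22, (-2)^{32}≡57. Then (-2)^{42} = (-2)^{32+8+2} ≡ 57 × 12 × 4 ≡ 52 (mod 61)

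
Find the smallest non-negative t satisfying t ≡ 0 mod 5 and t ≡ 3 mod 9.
M = 5 × 9 = 45. M₁ = 9, y₁ ≡ 4 mod 5. M₂ = 5, y₂ ≡ 2 mod 9. t = 0×9×4 + 3×5×2 ≡ 30 mod 45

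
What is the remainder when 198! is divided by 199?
By Wilson's theorem, (198)! ≡ -1 ≡ 198 (mod 199)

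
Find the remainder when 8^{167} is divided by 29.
By Fermat: 8^{28} ≡ 1 (mod 29). 167 = 5×28 + 27. So 8^{167} ≡ 8^{27} ≡ 11 (mod 29)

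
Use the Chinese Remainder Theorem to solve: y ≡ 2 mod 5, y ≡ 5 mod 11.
M = 5 × 11 = 55. M₁ = 11, y₁ ≡ 1 mod 5. M₂ = 5, y₂ ≡ 9 mod 11. y = 2×11×1 + 5×5×9 ≡ 27 mod 55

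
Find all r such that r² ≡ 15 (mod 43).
The square roots of 15 mod 43 are 31 and 12. Verify: 31² = 961 ≡ 15 (mod 43)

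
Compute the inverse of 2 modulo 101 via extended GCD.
Extended GCD: 2(-50) + 101(1) = 1. So 2^(-1) ≡ -50 ≡ 51 (mod 101). Verify: 2 × 51 = 102 ≡ 1 (mod 101)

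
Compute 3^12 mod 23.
By repeated squaring (mod 23): 3^{1}≡3, 3^{2}≡9, 3^{4}≡12, 3^{8}≡6. Then 3^{12} = 3^{8+4} ≡ 6 × 12 ≡ 3 (mod 23)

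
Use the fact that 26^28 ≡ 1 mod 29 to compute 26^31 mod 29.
By Fermat: 26^{28} ≡ 1 mod 29. So 26^{31} = 26^{28} · 26^{3} ≡ 26^{3} ≡ 2 mod 29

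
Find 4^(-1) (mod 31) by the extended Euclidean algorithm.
Extended GCD: 4(8) + 31(-1) = 1. So 4^(-1) ≡ 8 (mod 31). Verify: 4 × 8 = 32 ≡ 1 (mod 31)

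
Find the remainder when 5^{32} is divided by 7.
By Fermat: 5^{6} ≡ 1 mod 7. 32 = 5×6 + 2. So 5^{32} ≡ 5^{2} ≡ 4 mod 7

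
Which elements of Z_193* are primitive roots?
There are φ(192) = 64 primitive roots mod 193: {5, 10, 15, 17, 19, 22, 26, 30, 34, 37, 38, 40, 41, 44, 45, 47, 51, 52, 53, 57, 58, 61, 66, 70, 73, 77, 78, 79, 80, 82, 90, 91, 102, 103, 111, 113, 114, 115, 116, 120, 123, 127, 132, 135, 136, 140, 141, 142, 146, 148, 149, 152, 153, 155, 156, 159, 163, 167, 171, 174, 176, 178, 183, 188}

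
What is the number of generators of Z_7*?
Number of primitive roots mod 7 = φ(p-1) = φ(6) = 2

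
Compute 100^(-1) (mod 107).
Since 107 is prime, by Fermat 100^(-1) ≡ 100^{105} ≡ 61 (mod 107). Verify: 100 × 61 = 6100 ≡ 1 (mod 107)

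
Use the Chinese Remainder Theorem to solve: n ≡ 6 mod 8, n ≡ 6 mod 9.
M = 8 × 9 = 72. M₁ = 9, y₁ ≡ 1 mod 8. M₂ = 8, y₂ ≡ 8 mod 9. n = 6×9×1 + 6×8×8 ≡ 6 mod 72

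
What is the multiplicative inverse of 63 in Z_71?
Since 71 is prime, by Fermat 63^(-1) ≡ 63^{69} ≡ 62 (mod 71). Verify: 63 × 62 = 3906 ≡ 1 (mod 71)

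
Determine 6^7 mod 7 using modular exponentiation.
Using Fermat: 6^{6} ≡ 1 mod 7. 7 ≡ 1 mod 6. So 6^{7} ≡ 6^{1} ≡ 6 mod 7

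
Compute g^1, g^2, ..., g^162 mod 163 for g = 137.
137^1, 137^2, ..., 137^{162} mod 163: [137, 24, 28, 87, 20, 132, 154, 71, 110, 74, 32, 146, 116, 81, 13, 151, 149, 38, 153, 97, 86, 46, 108, 126, 147, 90, 105, 41, 75, 6, 7, 144, 5, 33, 120, 140, 109, 100, 8, 118, 29, 61, 44, 160, 78, 91, 79, 65, 103, 93, 27, 113, 159, 104, 67, 51, 141, 83, 124, 36, 42, 49, 30, 35, 68, 25, 2, 111, 48, 56, 11, 40, 101, 145, 142, 57, 148, 64, 129, 69, 162, 26, 139, 135, 76, 143, 31, 9, 92, 53, 89, 131, 17, 47, 82, 150, 12, 14, 125, 10, 66, 77, 117, 55, 37, 16, 73, 58, 122, 88, 157, 156, 19, 158, 130, 43, 23, 54, 63, 155, 45, 134, 102, 119, 3, 85, 72, 84, 98, 60, 70, 136, 50, 4, 59, 96, 112, 22, 80, 39, 127, 121, 114, 133, 128, 95, 138, 161, 52, 115, 107, 152, 123, 62, 18, 21, 106, 15, 99, 34, 94, 1]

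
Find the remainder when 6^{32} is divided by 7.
By Fermat: 6^{6} ≡ 1 (mod 7). 32 = 5×6 + 2. So 6^{32} ≡ 6^{2} ≡ 1 (mod 7)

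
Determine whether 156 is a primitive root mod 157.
156^{2} ≡ 1 mod 157 and 2 < 156, so ord_157(156) = 2 ≠ 156 and 156 is not a primitive root.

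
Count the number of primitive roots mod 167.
Number of primitive roots mod 167 = φ(p-1) = φ(166) = 82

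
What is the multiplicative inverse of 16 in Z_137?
Since 137 is prime, by Fermat 16^(-1) ≡ 16^{135} ≡ 60 mod 137. Verify: 16 × 60 = 960 ≡ 1 mod 137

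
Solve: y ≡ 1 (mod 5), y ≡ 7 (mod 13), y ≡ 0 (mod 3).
M = 5 × 13 × 3 = 195. M₁ = 39, y₁ ≡ 4 (mod 5). M₂ = 15, y₂ ≡ 7 (mod 13). M₃ = 65, y₃ ≡ 2 (mod 3). y = 1×39×4 + 7×15×7 + 0×65×2 ≡ 111 (mod 195)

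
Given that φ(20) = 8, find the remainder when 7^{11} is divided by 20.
By Euler: 7^{8} ≡ 1 mod 20 since gcd(7, 20) = 1. 11 = 1×8 + 3. So 7^{11} ≡ 7^{3} ≡ 3 mod 20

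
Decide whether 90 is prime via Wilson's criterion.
(89)! mod 90 = 0. Since 0 ≢ -1 mod 90, 90 is not prime.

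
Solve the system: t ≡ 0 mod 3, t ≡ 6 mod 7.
M = 3 × 7 = 21. M₁ = 7, y₁ ≡ 1 mod 3. M₂ = 3, y₂ ≡ 5 mod 7. t = 0×7×1 + 6×3×5 ≡ 6 mod 21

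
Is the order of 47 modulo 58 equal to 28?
Powers of 47 mod 58: 47^1≡47, 47^2≡5, 47^3≡3, 47^4≡25, 47^5≡15, 47^6≡9, 47^7≡17, 47^8≡45, 47^9≡27, 47^10≡51, 47^11≡19, 47^12≡23, 47^13≡37, 47^14≡57, 47^15≡11, 47^16≡53, 47^17≡55, 47^18≡33, 47^19≡43, 47^20≡49, 47^21≡41, 47^22≡13, 47^23≡31, 47^24≡7, 47^25≡39, 47^26≡35, 47^27≡21, 47^28≡1. First k with 47^k≡1 is k=28. Yes, ord_58(47) = 28.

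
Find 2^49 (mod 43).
Using Fermat: 2^{42} ≡ 1 (mod 43). 49 ≡ 7 (mod 42). So 2^{49} ≡ 2^{7} ≡ 42 (mod 43)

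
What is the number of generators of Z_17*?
A prime p has φ(p-1) primitive roots; here φ(16) = 8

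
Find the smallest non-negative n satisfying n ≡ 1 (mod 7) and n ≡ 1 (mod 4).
M = 7 × 4 = 28. M₁ = 4, y₁ ≡ 2 (mod 7). M₂ = 7, y₂ ≡ 3 (mod 4). n = 1×4×2 + 1×7×3 ≡ 1 (mod 28)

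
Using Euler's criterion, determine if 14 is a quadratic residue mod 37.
By Euler's criterion: 14^{18} ≡ 36 mod 37. Since this equals -1 (≡ 36), 14 is not a QR.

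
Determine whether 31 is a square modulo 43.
By Euler's criterion: 31^{21} ≡ 1 mod 43. Since this equals 1, 31 is a QR.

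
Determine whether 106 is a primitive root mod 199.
106^{3} ≡ 1 (mod 199) and 3 < 198, so ord_199(106) = 3 ≠ 198 and 106 is not a primitive root.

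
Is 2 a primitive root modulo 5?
ord_5(2) divides 4. For each prime q|4: 2^{2}≡4, none ≡ 1. So 2 has order 4 and is a primitive root mod 5.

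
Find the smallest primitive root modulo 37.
g = 2. Powers: [2, 4, 8, 16, 32, 27, ...] generates all 36 non-zero residues.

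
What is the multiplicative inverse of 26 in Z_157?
Since 157 is prime, by Fermat 26^(-1) ≡ 26^{155} ≡ 151 (mod 157). Verify: 26 × 151 = 3926 ≡ 1 (mod 157)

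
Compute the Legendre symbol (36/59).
(36/59) = 36^{29} mod 59 = 1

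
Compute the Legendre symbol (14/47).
(14/47) = 14^{23} mod 47 = 1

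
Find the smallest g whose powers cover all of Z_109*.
g = 6. Powers: [6, 36, 107, 97, 37, 4, 24, 35, 101, ...] generates all 108 non-zero residues.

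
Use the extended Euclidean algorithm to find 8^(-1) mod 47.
Extended GCD: 8(6) + 47(-1) = 1. So 8^(-1) ≡ 6 (mod 47). Verify: 8 × 6 = 48 ≡ 1 (mod 47)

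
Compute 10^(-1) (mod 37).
Since 37 is prime, by Fermat 10^(-1) ≡ 10^{35} ≡ 26 (mod 37). Verify: 10 × 26 = 260 ≡ 1 (mod 37)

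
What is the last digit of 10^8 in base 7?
Using Fermat: 10^{6} ≡ 1 (mod 7). 8 ≡ 2 (mod 6). So 10^{8} ≡ 10^{2} ≡ 2 (mod 7)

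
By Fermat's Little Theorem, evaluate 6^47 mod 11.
By Fermat: 6^{10} ≡ 1 mod 11. 47 = 4×10 + 7. So 6^{47} ≡ 6^{7} ≡ 8 mod 11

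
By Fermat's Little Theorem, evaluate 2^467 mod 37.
By Fermat: 2^{36} ≡ 1 (mod 37). 467 ≡ 35 (mod 36). So 2^{467} ≡ 2^{35} ≡ 19 (mod 37)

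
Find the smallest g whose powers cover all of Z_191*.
g = 19. For each prime q|190: 19^{95}≡190, 19^{38}≡39, 19^{10}≡52, none ≡ 1, so ord_191(19) = 190 and 19 is a primitive root.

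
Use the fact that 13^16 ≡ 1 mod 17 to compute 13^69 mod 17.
By Fermat: 13^{16} ≡ 1 mod 17. 69 = 4×16 + 5. So 13^{69} ≡ 13^{5} ≡ 13 mod 17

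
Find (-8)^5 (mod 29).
By repeated squaring (mod 29): (-8)^{1}≡21, (-8)^{2}≡6, (-8)^{4}≡7. Then (-8)^{5} = (-8)^{4+1} ≡ 7 × 21 ≡ 2 (mod 29)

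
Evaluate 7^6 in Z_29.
By repeated squaring (mod 29): 7^{1}≡7, 7^{2}≡20, 7^{4}≡23. Then 7^{6} = 7^{4+2} ≡ 23 × 20 ≡ 25 (mod 29)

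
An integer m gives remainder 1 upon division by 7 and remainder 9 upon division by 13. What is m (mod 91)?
M = 7 × 13 = 91. M₁ = 13, y₁ ≡ 6 (mod 7). M₂ = 7, y₂ ≡ 2 (mod 13). m = 1×13×6 + 9×7×2 ≡ 22 (mod 91)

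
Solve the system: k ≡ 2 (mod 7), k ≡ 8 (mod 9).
M = 7 × 9 = 63. M₁ = 9, y₁ ≡ 4 (mod 7). M₂ = 7, y₂ ≡ 4 (mod 9). k = 2×9×4 + 8×7×4 ≡ 44 (mod 63)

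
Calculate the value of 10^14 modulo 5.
By repeated squaring (mod 5): 10^{1}≡0, 10^{2}≡0, 10^{4}≡0, 10^{8}≡0. Then 10^{14} = 10^{8+4+2} ≡ 0 × 0 × 0 ≡ 0 (mod 5)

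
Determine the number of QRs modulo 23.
For prime 23, there are (p-1)/2 = (23-1)/2 = 11 quadratic residues (excluding 0).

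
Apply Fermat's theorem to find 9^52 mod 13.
By Fermat: 9^{12} ≡ 1 mod 13. 52 = 4×12 + 4. So 9^{52} ≡ 9^{4} ≡ 9 mod 13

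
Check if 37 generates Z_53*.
37^{26} ≡ 1 (mod 53) and 26 < 52, so ord_53(37) = 26 ≠ 52 and 37 is not a primitive root.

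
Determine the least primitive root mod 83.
g = 2. For each prime q|82: 2^{41}≡82, 2^{2}≡4, none ≡ 1, so ord_83(2) = 82 and 2 is a primitive root.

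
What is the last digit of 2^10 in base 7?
Using Fermat: 2^{6} ≡ 1 mod 7. 10 ≡ 4 mod 6. So 2^{10} ≡ 2^{4} ≡ 2 mod 7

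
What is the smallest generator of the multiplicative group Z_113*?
g = 3. Powers: [3, 9, 27, 81, 17, 51, 40, ...] generates all 112 non-zero residues.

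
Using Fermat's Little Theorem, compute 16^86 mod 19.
By Fermat: 16^{18} ≡ 1 (mod 19). 86 = 4×18 + 14. So 16^{86} ≡ 16^{14} ≡ 4 (mod 19)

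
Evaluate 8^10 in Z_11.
Using Fermat: 8^{10} ≡ 1 mod 11. 10 ≡ 0 mod 10. So 8^{10} ≡ 8^{0} ≡ 1 mod 11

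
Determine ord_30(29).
Powers of 29 mod 30: 29^1≡29, 29^2≡1. So the order of 29 is 2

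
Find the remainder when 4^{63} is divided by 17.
By Fermat: 4^{16} ≡ 1 mod 17. 63 = 3×16 + 15. So 4^{63} ≡ 4^{15} ≡ 13 mod 17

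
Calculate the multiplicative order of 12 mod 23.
Powers of 12 mod 23: 12^1≡12, 12^2≡6, 12^3≡3, 12^4≡13, 12^5≡18, 12^6≡9, 12^7≡16, 12^8≡8, 12^9≡4, 12^10≡2, 12^11≡1. ord_23(12) = 11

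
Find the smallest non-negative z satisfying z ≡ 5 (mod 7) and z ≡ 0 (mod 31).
M = 7 × 31 = 217. M₁ = 31, y₁ ≡ 5 (mod 7). M₂ = 7, y₂ ≡ 9 (mod 31). z = 5×31×5 + 0×7×9 ≡ 124 (mod 217)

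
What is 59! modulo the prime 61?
(60)! = (59)! × (60) ≡ -1 (mod 61). So (59)! ≡ -1 × (60)^(-1) ≡ (-1)×(-1) = 1 (mod 61)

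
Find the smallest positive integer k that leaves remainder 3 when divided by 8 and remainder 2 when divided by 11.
M = 8 × 11 = 88. M₁ = 11, y₁ ≡ 3 (mod 8). M₂ = 8, y₂ ≡ 7 (mod 11). k = 3×11×3 + 2×8×7 ≡ 35 (mod 88)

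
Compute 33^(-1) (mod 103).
Since 103 is prime, by Fermat 33^(-1) ≡ 33^{101} ≡ 25 (mod 103). Verify: 33 × 25 = 825 ≡ 1 (mod 103)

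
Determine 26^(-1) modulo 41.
Since 41 is prime, by Fermat 26^(-1) ≡ 26^{39} ≡ 30 (mod 41). Verify: 26 × 30 = 780 ≡ 1 (mod 41)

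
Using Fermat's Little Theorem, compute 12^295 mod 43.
By Fermat: 12^{42} ≡ 1 mod 43. 295 ≡ 1 mod 42. So 12^{295} ≡ 12^{1} ≡ 12 mod 43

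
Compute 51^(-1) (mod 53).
Since 53 is prime, by Fermat 51^(-1) ≡ 51^{51} ≡ 26 (mod 53). Verify: 51 × 26 = 1326 ≡ 1 (mod 53)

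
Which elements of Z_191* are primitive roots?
There are φ(190) = 72 primitive roots mod 191: {19, 21, 22, 28, 29, 33, 35, 42, 44, 47, 53, 56, 57, 58, 61, 62, 63, 71, 73, 74, 76, 83, 87, 88, 89, 91, 93, 94, 95, 99, 101, 105, 106, 110, 111, 112, 113, 114, 116, 119, 123, 124, 126, 127, 131, 132, 137, 140, 141, 143, 145, 146, 148, 151, 157, 164, 165, 167, 168, 171, 173, 174, 175, 176, 178, 179, 181, 182, 183, 187, 188, 189}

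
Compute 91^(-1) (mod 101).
Since 101 is prime, by Fermat 91^(-1) ≡ 91^{99} ≡ 10 (mod 101). Verify: 91 × 10 = 910 ≡ 1 (mod 101)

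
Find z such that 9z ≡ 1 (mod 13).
Since 13 is prime, by Fermat 9^(-1) ≡ 9^{11} ≡ 3 (mod 13). Verify: 9 × 3 = 27 ≡ 1 (mod 13)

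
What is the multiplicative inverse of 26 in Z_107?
Since 107 is prime, by Fermat 26^(-1) ≡ 26^{105} ≡ 70 (mod 107). Verify: 26 × 70 = 1820 ≡ 1 (mod 107)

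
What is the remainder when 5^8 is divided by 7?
Using Fermat: 5^{6} ≡ 1 mod 7. 8 ≡ 2 mod 6. So 5^{8} ≡ 5^{2} ≡ 4 mod 7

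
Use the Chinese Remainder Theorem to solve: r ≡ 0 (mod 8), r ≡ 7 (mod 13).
M = 8 × 13 = 104. M₁ = 13, y₁ ≡ 5 (mod 8). M₂ = 8, y₂ ≡ 5 (mod 13). r = 0×13×5 + 7×8×5 ≡ 72 (mod 104)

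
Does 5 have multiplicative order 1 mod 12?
Powers of 5 mod 12: 5^1≡5, 5^2≡1. 5^1≡5≢1, so ord ≠ 1. No, the actual order is 2.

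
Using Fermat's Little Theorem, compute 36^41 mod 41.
By Fermat: 36^{40} ≡ 1 mod 41. So 36^{41} = 36^{40} · 36^{1} ≡ 36^{1} ≡ 36 mod 41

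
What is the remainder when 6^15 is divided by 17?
By repeated squaring mod 17: 6^{1}≡6, 6^{2}≡2, 6^{4}≡4, 6^{8}≡16. Then 6^{15} = 6^{8+4+2+1} ≡ 16 × 4 × 2 × 6 ≡ 3 mod 17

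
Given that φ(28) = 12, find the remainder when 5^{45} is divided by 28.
By Euler: 5^{12} ≡ 1 (mod 28) since gcd(5, 28) = 1. 45 = 3×12 + 9. So 5^{45} ≡ 5^{9} ≡ 13 (mod 28)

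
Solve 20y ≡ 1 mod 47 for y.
Since 47 is prime, by Fermat 20^(-1) ≡ 20^{45} ≡ 40 mod 47. Verify: 20 × 40 = 800 ≡ 1 mod 47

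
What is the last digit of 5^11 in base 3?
Using Fermat: 5^{2} ≡ 1 (mod 3). 11 ≡ 1 (mod 2). So 5^{11} ≡ 5^{1} ≡ 2 (mod 3)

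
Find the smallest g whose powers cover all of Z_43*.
g = 3. Powers: [3, 9, 27, 38, 28, 41, 37, 25, 32, 10, ...] generates all 42 non-zero residues.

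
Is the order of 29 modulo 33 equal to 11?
Powers of 29 mod 33: 29^1≡29, 29^2≡16, 29^3≡2, 29^4≡25, 29^5≡32, 29^6≡4, 29^7≡17, 29^8≡31, 29^9≡8, 29^10≡1. Already 29^10≡1, so the order is 10 < 11. No, the actual order is 10.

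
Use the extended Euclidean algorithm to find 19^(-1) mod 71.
Extended GCD: 19(15) + 71(-4) = 1. So 19^(-1) ≡ 15 (mod 71). Verify: 19 × 15 = 285 ≡ 1 (mod 71)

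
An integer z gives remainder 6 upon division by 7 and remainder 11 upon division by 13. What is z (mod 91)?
M = 7 × 13 = 91. M₁ = 13, y₁ ≡ 6 (mod 7). M₂ = 7, y₂ ≡ 2 (mod 13). z = 6×13×6 + 11×7×2 ≡ 76 (mod 91)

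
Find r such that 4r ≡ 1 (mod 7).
Since 7 is prime, by Fermat 4^(-1) ≡ 4^{5} ≡ 2 (mod 7). Verify: 4 × 2 = 8 ≡ 1 (mod 7)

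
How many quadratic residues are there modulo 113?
The squaring map on Z_113* is 2-to-1, so there are (112)/2 = 56 QRs.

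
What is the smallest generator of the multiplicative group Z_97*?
g = 5. Powers: [5, 25, 28, 43, 21, 8, ...] generates all 96 non-zero residues.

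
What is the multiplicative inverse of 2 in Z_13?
Since 13 is prime, by Fermat 2^(-1) ≡ 2^{11} ≡ 7 (mod 13). Verify: 2 × 7 = 14 ≡ 1 (mod 13)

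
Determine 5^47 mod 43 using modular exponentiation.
Using Fermat: 5^{42} ≡ 1 mod 43. 47 ≡ 5 mod 42. So 5^{47} ≡ 5^{5} ≡ 29 mod 43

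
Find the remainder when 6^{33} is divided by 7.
By Fermat: 6^{6} ≡ 1 (mod 7). 33 = 5×6 + 3. So 6^{33} ≡ 6^{3} ≡ 6 (mod 7)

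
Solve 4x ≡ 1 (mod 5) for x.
Since 5 is prime, by Fermat 4^(-1) ≡ 4^{3} ≡ 4 (mod 5). Verify: 4 × 4 = 16 ≡ 1 (mod 5)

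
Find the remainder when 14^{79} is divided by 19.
By Fermat: 14^{18} ≡ 1 (mod 19). 79 = 4×18 + 7. So 14^{79} ≡ 14^{7} ≡ 3 (mod 19)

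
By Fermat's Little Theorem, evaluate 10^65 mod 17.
By Fermat: 10^{16} ≡ 1 (mod 17). 65 = 4×16 + 1. So 10^{65} ≡ 10^{1} ≡ 10 (mod 17)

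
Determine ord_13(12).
Powers of 12 mod 13: 12^1≡12, 12^2≡1. So the order of 12 is 2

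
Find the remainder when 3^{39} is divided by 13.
By Fermat: 3^{12} ≡ 1 (mod 13). 39 = 3×12 + 3. So 3^{39} ≡ 3^{3} ≡ 1 (mod 13)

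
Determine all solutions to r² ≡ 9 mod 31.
The square roots of 9 mod 31 are 28 and 3. Verify: 28² = 784 ≡ 9 mod 31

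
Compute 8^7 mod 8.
By repeated squaring (mod 8): 8^{1}≡0, 8^{2}≡0, 8^{4}≡0. Then 8^{7} = 8^{4+2+1} ≡ 0 × 0 × 0 ≡ 0 (mod 8)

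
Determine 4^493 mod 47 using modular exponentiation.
Using Fermat: 4^{46} ≡ 1 (mod 47). 493 ≡ 33 (mod 46). So 4^{493} ≡ 4^{33} ≡ 6 (mod 47)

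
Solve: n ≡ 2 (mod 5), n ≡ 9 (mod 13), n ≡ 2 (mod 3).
M = 5 × 13 × 3 = 195. M₁ = 39, y₁ ≡ 4 (mod 5). M₂ = 15, y₂ ≡ 7 (mod 13). M₃ = 65, y₃ ≡ 2 (mod 3). n = 2×39×4 + 9×15×7 + 2×65×2 ≡ 152 (mod 195)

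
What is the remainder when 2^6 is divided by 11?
By repeated squaring mod 11: 2^{1}≡2, 2^{2}≡4, 2^{4}≡5. Then 2^{6} = 2^{4+2} ≡ 5 × 4 ≡ 9 mod 11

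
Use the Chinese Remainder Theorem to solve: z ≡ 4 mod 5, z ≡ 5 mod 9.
M = 5 × 9 = 45. M₁ = 9, y₁ ≡ 4 mod 5. M₂ = 5, y₂ ≡ 2 mod 9. z = 4×9×4 + 5×5×2 ≡ 14 mod 45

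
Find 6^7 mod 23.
By repeated squaring mod 23: 6^{1}≡6, 6^{2}≡13, 6^{4}≡8. Then 6^{7} = 6^{4+2+1} ≡ 8 × 13 × 6 ≡ 3 mod 23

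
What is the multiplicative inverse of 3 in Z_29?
Since 29 is prime, by Fermat 3^(-1) ≡ 3^{27} ≡ 10 (mod 29). Verify: 3 × 10 = 30 ≡ 1 (mod 29)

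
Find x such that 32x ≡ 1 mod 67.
Since 67 is prime, by Fermat 32^(-1) ≡ 32^{65} ≡ 44 mod 67. Verify: 32 × 44 = 1408 ≡ 1 mod 67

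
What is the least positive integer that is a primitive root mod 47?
g = 5. Powers: [5, 25, 31, 14, 23, 21, 11, 8, 40, 12, ...] generates all 46 non-zero residues.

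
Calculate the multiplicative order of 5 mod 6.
Powers of 5 mod 6: 5^1≡5, 5^2≡1. ord_6(5) = 2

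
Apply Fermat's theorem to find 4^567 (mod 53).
By Fermat: 4^{52} ≡ 1 (mod 53). 567 ≡ 47 (mod 52). So 4^{567} ≡ 4^{47} ≡ 25 (mod 53)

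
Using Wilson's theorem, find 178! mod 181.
(180)! = (178)! × (179) × (180) ≡ -1 mod 181. So (178)! ≡ -1 × [(180)(179)]^(-1) ≡ 90 mod 181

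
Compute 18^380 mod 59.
Using Fermat: 18^{58} ≡ 1 (mod 59). 380 ≡ 32 (mod 58). So 18^{380} ≡ 18^{32} ≡ 9 (mod 59)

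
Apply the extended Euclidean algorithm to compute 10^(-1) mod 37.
Extended GCD: 10(-11) + 37(3) = 1. So 10^(-1) ≡ -11 ≡ 26 (mod 37). Verify: 10 × 26 = 260 ≡ 1 (mod 37)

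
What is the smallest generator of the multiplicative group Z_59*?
g = 2. Powers: [2, 4, 8, 16, 32, 5, 10, ...] generates all 58 non-zero residues.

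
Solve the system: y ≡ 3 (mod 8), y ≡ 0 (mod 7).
M = 8 × 7 = 56. M₁ = 7, y₁ ≡ 7 (mod 8). M₂ = 8, y₂ ≡ 1 (mod 7). y = 3×7×7 + 0×8×1 ≡ 35 (mod 56)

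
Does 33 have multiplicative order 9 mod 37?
Powers of 33 mod 37: 33^1≡33, 33^2≡16, 33^3≡10, 33^4≡34, 33^5≡12, 33^6≡26, 33^7≡7, 33^8≡9, 33^9≡1. First k with 33^k≡1 is k=9. Yes, ord_37(33) = 9.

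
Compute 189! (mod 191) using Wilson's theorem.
(190)! = (189)! × (190) ≡ -1 (mod 191). So (189)! ≡ -1 × (190)^(-1) ≡ (-1)×(-1) = 1 (mod 191)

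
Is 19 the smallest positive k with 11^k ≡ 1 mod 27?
Powers of 11 mod 27: 11^1≡11, 11^2≡13, 11^3≡8, 11^4≡7, 11^5≡23, 11^6≡10, 11^7≡2, 11^8≡22, 11^9≡26, 11^10≡16, 11^11≡14, 11^12≡19, 11^13≡20, 11^14≡4, 11^15≡17, 11^16≡25, 11^17≡5, 11^18≡1. Already 11^18≡1, so the order is 18 < 19. No, the actual order is 18.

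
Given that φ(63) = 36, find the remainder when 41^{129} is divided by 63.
By Euler: 41^{36} ≡ 1 mod 63 since gcd(41, 63) = 1. 129 = 3×36 + 21. So 41^{129} ≡ 41^{21} ≡ 62 mod 63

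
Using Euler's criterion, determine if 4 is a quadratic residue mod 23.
By Euler's criterion: 4^{11} ≡ 1 (mod 23). Since this equals 1, 4 is a QR.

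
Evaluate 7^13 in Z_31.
By repeated squaring (mod 31): 7^{1}≡7, 7^{2}≡18, 7^{4}≡14, 7^{8}≡10. Then 7^{13} = 7^{8+4+1} ≡ 10 × 14 × 7 ≡ 19 (mod 31)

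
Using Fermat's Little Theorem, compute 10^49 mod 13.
By Fermat: 10^{12} ≡ 1 mod 13. 49 = 4×12 + 1. So 10^{49} ≡ 10^{1} ≡ 10 mod 13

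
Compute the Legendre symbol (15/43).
(15/43) = 15^{21} mod 43 = 1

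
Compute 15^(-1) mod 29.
Since 29 is prime, by Fermat 15^(-1) ≡ 15^{27} ≡ 2 mod 29. Verify: 15 × 2 = 30 ≡ 1 mod 29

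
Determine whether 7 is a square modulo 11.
By Euler's criterion: 7^{5} ≡ 10 (mod 11). Since this equals -1 (≡ 10), 7 is not a QR.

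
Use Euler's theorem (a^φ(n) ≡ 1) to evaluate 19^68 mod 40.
By Euler: 19^{16} ≡ 1 mod 40 since gcd(19, 40) = 1. 68 = 4×16 + 4. So 19^{68} ≡ 19^{4} ≡ 1 mod 40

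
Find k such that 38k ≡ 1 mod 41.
Since 41 is prime, by Fermat 38^(-1) ≡ 38^{39} ≡ 27 mod 41. Verify: 38 × 27 = 1026 ≡ 1 mod 41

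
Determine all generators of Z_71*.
There are φ(70) = 24 primitive roots mod 71: {7, 11, 13, 21, 22, 28, 31, 33, 35, 42, 44, 47, 52, 53, 55, 56, 59, 61, 62, 63, 65, 67, 68, 69}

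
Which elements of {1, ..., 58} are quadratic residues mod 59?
Quadratic residues modulo 59: {1, 3, 4, 5, 7, 9, 12, 15, 16, 17, 19, 20, 21, 22, 25, 26, 27, 28, 29, 35, 36, 41, 45, 46, 48, 49, 51, 53, 57}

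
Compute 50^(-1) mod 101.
Since 101 is prime, by Fermat 50^(-1) ≡ 50^{99} ≡ 99 mod 101. Verify: 50 × 99 = 4950 ≡ 1 mod 101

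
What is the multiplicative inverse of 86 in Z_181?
Since 181 is prime, by Fermat 86^(-1) ≡ 86^{179} ≡ 40 mod 181. Verify: 86 × 40 = 3440 ≡ 1 mod 181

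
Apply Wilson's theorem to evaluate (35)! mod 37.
(36)! = (35)! × (36) ≡ -1 (mod 37). So (35)! ≡ -1 × (36)^(-1) ≡ (-1)×(-1) = 1 (mod 37)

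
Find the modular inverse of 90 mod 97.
Since 97 is prime, by Fermat 90^(-1) ≡ 90^{95} ≡ 83 (mod 97). Verify: 90 × 83 = 7470 ≡ 1 (mod 97)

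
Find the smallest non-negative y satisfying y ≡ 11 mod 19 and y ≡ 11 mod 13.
M = 19 × 13 = 247. M₁ = 13, y₁ ≡ 3 mod 19. M₂ = 19, y₂ ≡ 11 mod 13. y = 11×13×3 + 11×19×11 ≡ 11 mod 247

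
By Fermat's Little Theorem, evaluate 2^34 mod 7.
By Fermat: 2^{6} ≡ 1 mod 7. 34 = 5×6 + 4. So 2^{34} ≡ 2^{4} ≡ 2 mod 7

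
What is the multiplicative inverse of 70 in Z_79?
Since 79 is prime, by Fermat 70^(-1) ≡ 70^{77} ≡ 35 (mod 79). Verify: 70 × 35 = 2450 ≡ 1 (mod 79)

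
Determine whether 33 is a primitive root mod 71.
ord_71(33) divides 70. For each prime q|70: 33^{35}≡70, 33^{14}≡5, 33^{10}≡45, none ≡ 1. So 33 has order 70 and is a primitive root mod 71.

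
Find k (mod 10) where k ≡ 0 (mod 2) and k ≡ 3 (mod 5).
M = 2 × 5 = 10. M₁ = 5, y₁ ≡ 1 (mod 2). M₂ = 2, y₂ ≡ 3 (mod 5). k = 0×5×1 + 3×2×3 ≡ 8 (mod 10)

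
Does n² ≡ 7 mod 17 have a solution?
By Euler's criterion: 7^{8} ≡ 16 mod 17. Since this equals -1 (≡ 16), 7 is not a QR.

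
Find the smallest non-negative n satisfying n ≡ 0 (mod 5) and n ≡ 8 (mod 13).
M = 5 × 13 = 65. M₁ = 13, y₁ ≡ 2 (mod 5). M₂ = 5, y₂ ≡ 8 (mod 13). n = 0×13×2 + 8×5×8 ≡ 60 (mod 65)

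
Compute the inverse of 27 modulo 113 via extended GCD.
Extended GCD: 27(-46) + 113(11) = 1. So 27^(-1) ≡ -46 ≡ 67 mod 113. Verify: 27 × 67 = 1809 ≡ 1 mod 113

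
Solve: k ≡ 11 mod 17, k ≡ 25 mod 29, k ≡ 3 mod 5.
M = 17 × 29 × 5 = 2465. M₁ = 145, y₁ ≡ 2 mod 17. M₂ = 85, y₂ ≡ 14 mod 29. M₃ = 493, y₃ ≡ 2 mod 5. k = 11×145×2 + 25×85×14 + 3×493×2 ≡ 1388 mod 2465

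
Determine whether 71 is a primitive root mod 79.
71^{26} ≡ 1 (mod 79) and 26 < 78, so ord_79(71) = 26 ≠ 78 and 71 is not a primitive root.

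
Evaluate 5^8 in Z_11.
By repeated squaring (mod 11): 5^{1}≡5, 5^{2}≡3, 5^{4}≡9, 5^{8}≡4. So 5^{8} ≡ 4 (mod 11)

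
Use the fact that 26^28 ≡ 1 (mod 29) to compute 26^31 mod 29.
By Fermat: 26^{28} ≡ 1 (mod 29). So 26^{31} = 26^{28} · 26^{3} ≡ 26^{3} ≡ 2 (mod 29)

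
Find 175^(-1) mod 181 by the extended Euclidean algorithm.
Extended GCD: 175(30) + 181(-29) = 1. So 175^(-1) ≡ 30 mod 181. Verify: 175 × 30 = 5250 ≡ 1 mod 181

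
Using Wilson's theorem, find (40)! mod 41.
By Wilson's theorem, (40)! ≡ -1 ≡ 40 (mod 41)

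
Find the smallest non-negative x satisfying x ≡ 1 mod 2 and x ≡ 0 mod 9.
M = 2 × 9 = 18. M₁ = 9, y₁ ≡ 1 mod 2. M₂ = 2, y₂ ≡ 5 mod 9. x = 1×9×1 + 0×2×5 ≡ 9 mod 18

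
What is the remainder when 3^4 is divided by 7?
3^{4} = 81 ≡ 4 mod 7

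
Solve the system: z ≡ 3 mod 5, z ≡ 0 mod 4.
M = 5 × 4 = 20. M₁ = 4, y₁ ≡ 4 mod 5. M₂ = 5, y₂ ≡ 1 mod 4. z = 3×4×4 + 0×5×1 ≡ 8 mod 20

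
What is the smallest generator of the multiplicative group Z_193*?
g = 5. For each prime q|192: 5^{96}≡192, 5^{64}≡84, none ≡ 1, so ord_193(5) = 192 and 5 is a primitive root.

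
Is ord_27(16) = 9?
Powers of 16 mod 27: 16^1≡16, 16^2≡13, 16^3≡19, 16^4≡7, 16^5≡4, 16^6≡10, 16^7≡25, 16^8≡22, 16^9≡1. First k with 16^k≡1 is k=9. Yes, ord_27(16) = 9.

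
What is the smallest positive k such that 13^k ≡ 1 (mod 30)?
Powers of 13 mod 30: 13^1≡13, 13^2≡19, 13^3≡7, 13^4≡1. ord_30(13) = 4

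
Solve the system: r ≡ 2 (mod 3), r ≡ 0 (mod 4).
M = 3 × 4 = 12. M₁ = 4, y₁ ≡ 1 (mod 3). M₂ = 3, y₂ ≡ 3 (mod 4). r = 2×4×1 + 0×3×3 ≡ 8 (mod 12)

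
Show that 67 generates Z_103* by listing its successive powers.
67^1, 67^2, ..., 67^{102} mod 103: [67, 60, 3, 98, 77, 9, 88, 25, 27, 58, 75, 81, 71, 19, 37, 7, 57, 8, 21, 68, 24, 63, 101, 72, 86, 97, 10, 52, 85, 30, 53, 49, 90, 56, 44, 64, 65, 29, 89, 92, 87, 61, 70, 55, 80, 4, 62, 34, 12, 83, 102, 36, 43, 100, 5, 26, 94, 15, 78, 76, 45, 28, 22, 32, 84, 66, 96, 46, 95, 82, 35, 79, 40, 2, 31, 17, 6, 93, 51, 18, 73, 50, 54, 13, 47, 59, 39, 38, 74, 14, 11, 16, 42, 33, 48, 23, 99, 41, 69, 91, 20, 1]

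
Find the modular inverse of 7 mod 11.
Since 11 is prime, by Fermat 7^(-1) ≡ 7^{9} ≡ 8 (mod 11). Verify: 7 × 8 = 56 ≡ 1 (mod 11)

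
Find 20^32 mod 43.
By repeated squaring mod 43: 20^{1}≡20, 20^{2}≡13, 20^{4}≡40, 20^{8}≡9, 20^{16}≡38, 20^{32}≡25. So 20^{32} ≡ 25 mod 43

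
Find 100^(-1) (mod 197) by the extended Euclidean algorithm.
Extended GCD: 100(-65) + 197(33) = 1. So 100^(-1) ≡ -65 ≡ 132 (mod 197). Verify: 100 × 132 = 13200 ≡ 1 (mod 197)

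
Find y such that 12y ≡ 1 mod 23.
Since 23 is prime, by Fermat 12^(-1) ≡ 12^{21} ≡ 2 mod 23. Verify: 12 × 2 = 24 ≡ 1 mod 23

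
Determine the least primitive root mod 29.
g = 2. Powers: [2, 4, 8, 16, 3, 6, ...] generates all 28 non-zero residues.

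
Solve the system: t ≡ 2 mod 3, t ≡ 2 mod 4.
M = 3 × 4 = 12. M₁ = 4, y₁ ≡ 1 mod 3. M₂ = 3, y₂ ≡ 3 mod 4. t = 2×4×1 + 2×3×3 ≡ 2 mod 12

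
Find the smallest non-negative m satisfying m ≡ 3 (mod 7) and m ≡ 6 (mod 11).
M = 7 × 11 = 77. M₁ = 11, y₁ ≡ 2 (mod 7). M₂ = 7, y₂ ≡ 8 (mod 11). m = 3×11×2 + 6×7×8 ≡ 17 (mod 77)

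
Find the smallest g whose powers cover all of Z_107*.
g = 2. Powers: [2, 4, 8, 16, 32, 64, 21, 42, ...] generates all 106 non-zero residues.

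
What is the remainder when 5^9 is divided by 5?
By repeated squaring (mod 5): 5^{1}≡0, 5^{2}≡0, 5^{4}≡0, 5^{8}≡0. Then 5^{9} = 5^{8+1} ≡ 0 × 0 ≡ 0 (mod 5)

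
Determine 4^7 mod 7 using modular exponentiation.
Using Fermat: 4^{6} ≡ 1 (mod 7). 7 ≡ 1 (mod 6). So 4^{7} ≡ 4^{1} ≡ 4 (mod 7)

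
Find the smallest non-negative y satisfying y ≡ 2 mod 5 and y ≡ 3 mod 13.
M = 5 × 13 = 65. M₁ = 13, y₁ ≡ 2 mod 5. M₂ = 5, y₂ ≡ 8 mod 13. y = 2×13×2 + 3×5×8 ≡ 42 mod 65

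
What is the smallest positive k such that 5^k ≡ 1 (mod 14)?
Powers of 5 mod 14: 5^1≡5, 5^2≡11, 5^3≡13, 5^4≡9, 5^5≡3, 5^6≡1. Order = 6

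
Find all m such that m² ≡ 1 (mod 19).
The square roots of 1 mod 19 are 1 and 18. Verify: 1² = 1 ≡ 1 (mod 19)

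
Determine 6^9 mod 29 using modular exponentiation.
By repeated squaring (mod 29): 6^{1}≡6, 6^{2}≡7, 6^{4}≡20, 6^{8}≡23. Then 6^{9} = 6^{8+1} ≡ 23 × 6 ≡ 22 (mod 29)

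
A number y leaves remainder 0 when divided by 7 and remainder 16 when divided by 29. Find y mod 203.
M = 7 × 29 = 203. M₁ = 29, y₁ ≡ 1 mod 7. M₂ = 7, y₂ ≡ 25 mod 29. y = 0×29×1 + 16×7×25 ≡ 161 mod 203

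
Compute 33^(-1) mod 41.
Since 41 is prime, by Fermat 33^(-1) ≡ 33^{39} ≡ 5 mod 41. Verify: 33 × 5 = 165 ≡ 1 mod 41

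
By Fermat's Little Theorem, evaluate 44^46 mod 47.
By Fermat's Little Theorem, 44^{46} ≡ 1 (mod 47) since 47 is prime and gcd(44, 47) = 1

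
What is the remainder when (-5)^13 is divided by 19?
By repeated squaring (mod 19): (-5)^{1}≡14, (-5)^{2}≡6, (-5)^{4}≡17, (-5)^{8}≡4. Then (-5)^{13} = (-5)^{8+4+1} ≡ 4 × 17 × 14 ≡ 2 (mod 19)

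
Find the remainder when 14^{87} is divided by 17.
By Fermat: 14^{16} ≡ 1 mod 17. 87 = 5×16 + 7. So 14^{87} ≡ 14^{7} ≡ 6 mod 17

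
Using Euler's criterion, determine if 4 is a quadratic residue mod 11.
By Euler's criterion: 4^{5} ≡ 1 (mod 11). Since this equals 1, 4 is a QR.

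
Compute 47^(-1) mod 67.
Since 67 is prime, by Fermat 47^(-1) ≡ 47^{65} ≡ 10 mod 67. Verify: 47 × 10 = 470 ≡ 1 mod 67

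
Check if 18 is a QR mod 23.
By Euler's criterion: 18^{11} ≡ 1 (mod 23). Since this equals 1, 18 is a QR.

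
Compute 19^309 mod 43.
Using Fermat: 19^{42} ≡ 1 mod 43. 309 ≡ 15 mod 42. So 19^{309} ≡ 19^{15} ≡ 39 mod 43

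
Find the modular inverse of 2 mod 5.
Since 5 is prime, by Fermat 2^(-1) ≡ 2^{3} ≡ 3 (mod 5). Verify: 2 × 3 = 6 ≡ 1 (mod 5)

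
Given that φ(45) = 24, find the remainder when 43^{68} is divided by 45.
By Euler: 43^{24} ≡ 1 mod 45 since gcd(43, 45) = 1. 68 = 2×24 + 20. So 43^{68} ≡ 43^{20} ≡ 31 mod 45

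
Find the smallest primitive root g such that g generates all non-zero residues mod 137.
g = 3. Powers: [3, 9, 27, 81, 106, 44, 132, 122, ...] generates all 136 non-zero residues.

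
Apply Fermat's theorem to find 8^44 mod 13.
By Fermat: 8^{12} ≡ 1 mod 13. 44 = 3×12 + 8. So 8^{44} ≡ 8^{8} ≡ 1 mod 13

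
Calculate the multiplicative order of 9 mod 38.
Powers of 9 mod 38: 9^1≡9, 9^2≡5, 9^3≡7, 9^4≡25, 9^5≡35, 9^6≡11, 9^7≡23, 9^8≡17, 9^9≡1. Order = 9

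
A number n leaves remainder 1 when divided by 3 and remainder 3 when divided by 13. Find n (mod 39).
M = 3 × 13 = 39. M₁ = 13, y₁ ≡ 1 (mod 3). M₂ = 3, y₂ ≡ 9 (mod 13). n = 1×13×1 + 3×3×9 ≡ 16 (mod 39)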